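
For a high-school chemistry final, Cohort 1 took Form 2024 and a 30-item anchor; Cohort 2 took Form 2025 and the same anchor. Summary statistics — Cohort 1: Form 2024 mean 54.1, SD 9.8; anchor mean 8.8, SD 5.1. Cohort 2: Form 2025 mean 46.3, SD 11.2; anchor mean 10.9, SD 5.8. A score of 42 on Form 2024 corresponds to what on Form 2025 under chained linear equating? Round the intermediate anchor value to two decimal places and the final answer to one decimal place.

30.1

Form 2024 → anchor (Cohort 1): v = (5.1/9.8)(42 − 54.1) + 8.8 = 2.50
anchor → Form 2025 (Cohort 2): y = (11.2/5.8)(2.50 − 10.9) + 46.3 = 30.1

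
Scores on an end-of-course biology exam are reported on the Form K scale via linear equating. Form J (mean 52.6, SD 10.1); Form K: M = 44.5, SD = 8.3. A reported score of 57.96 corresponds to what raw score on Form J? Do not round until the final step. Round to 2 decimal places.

Invert y = (SD_Y/SD_X)(x − M_X) + M_Y:
x = (SD_X/SD_Y)(y − M_Y) + M_X = (10.1/8.3)(57.96 − 44.5) + 52.6
x = 1.216867 × 13.460 + 52.6 = 68.98

68.98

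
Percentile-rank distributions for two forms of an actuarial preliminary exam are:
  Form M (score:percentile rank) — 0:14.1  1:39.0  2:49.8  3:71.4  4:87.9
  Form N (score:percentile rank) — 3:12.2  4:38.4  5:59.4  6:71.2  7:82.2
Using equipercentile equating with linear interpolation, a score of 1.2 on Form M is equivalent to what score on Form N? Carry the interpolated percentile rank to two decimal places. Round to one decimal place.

4.1

PR of 1.2 on Form M: 39.0 + (1.2 − 1)/(2 − 1) × (49.8 − 39.0) = 41.16
On Form N, PR 41.16 falls between score 4 (PR 38.4) and 5 (PR 59.4).
Interpolate: 4 + (41.16 − 38.4)/(59.4 − 38.4) × (5 − 4) = 4.1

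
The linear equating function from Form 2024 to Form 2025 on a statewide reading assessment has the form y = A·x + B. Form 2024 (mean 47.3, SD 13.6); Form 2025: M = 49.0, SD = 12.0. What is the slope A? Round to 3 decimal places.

A = SD_Y / SD_X = 12.0 / 13.6 = 0.882

0.882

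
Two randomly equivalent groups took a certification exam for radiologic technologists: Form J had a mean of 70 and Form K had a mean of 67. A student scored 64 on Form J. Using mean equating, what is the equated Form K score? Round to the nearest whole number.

61

Mean equating: y = x + (M_Y − M_X) = 64 + (67 − 70) = 61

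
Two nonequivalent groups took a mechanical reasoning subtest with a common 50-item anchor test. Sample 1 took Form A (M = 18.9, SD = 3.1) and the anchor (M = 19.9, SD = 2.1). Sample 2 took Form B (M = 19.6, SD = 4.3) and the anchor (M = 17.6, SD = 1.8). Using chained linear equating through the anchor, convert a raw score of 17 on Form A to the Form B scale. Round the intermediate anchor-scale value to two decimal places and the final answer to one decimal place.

22.0

Form A → anchor (Sample 1): v = (2.1/3.1)(17 − 18.9) + 19.9 = 18.61
anchor → Form B (Sample 2): y = (4.3/1.8)(18.61 − 17.6) + 19.6 = 22.0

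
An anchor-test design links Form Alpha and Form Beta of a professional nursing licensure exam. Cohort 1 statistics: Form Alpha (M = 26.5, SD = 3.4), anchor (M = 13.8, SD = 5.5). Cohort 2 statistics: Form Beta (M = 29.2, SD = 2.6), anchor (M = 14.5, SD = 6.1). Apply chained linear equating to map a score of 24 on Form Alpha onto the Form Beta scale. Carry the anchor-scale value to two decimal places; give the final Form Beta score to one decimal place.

Form Alpha → anchor (Cohort 1): v = (5.5/3.4)(24 − 26.5) + 13.8 = 9.76
anchor → Form Beta (Cohort 2): y = (2.6/6.1)(9.76 − 14.5) + 29.2 = 27.2

27.2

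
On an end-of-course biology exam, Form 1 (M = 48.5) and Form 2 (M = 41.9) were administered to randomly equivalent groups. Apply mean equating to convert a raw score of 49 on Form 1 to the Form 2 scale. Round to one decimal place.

Mean equating: y = x + (M_Y − M_X) = 49 + (41.9 − 48.5) = 42.4

42.4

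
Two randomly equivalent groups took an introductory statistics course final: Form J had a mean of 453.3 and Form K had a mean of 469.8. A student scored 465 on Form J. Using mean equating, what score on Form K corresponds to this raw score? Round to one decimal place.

Mean equating: y = x + (M_Y − M_X) = 465 + (469.8 − 453.3) = 481.5

481.5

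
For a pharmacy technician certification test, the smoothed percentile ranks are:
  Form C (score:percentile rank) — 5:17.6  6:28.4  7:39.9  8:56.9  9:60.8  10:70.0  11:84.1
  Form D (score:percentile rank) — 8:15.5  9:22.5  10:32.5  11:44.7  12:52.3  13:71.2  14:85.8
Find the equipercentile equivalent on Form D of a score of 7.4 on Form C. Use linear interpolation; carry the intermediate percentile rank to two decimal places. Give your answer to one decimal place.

PR of 7.4 on Form C: 39.9 + (7.4 − 7)/(8 − 7) × (56.9 − 39.9) = 46.70
On Form D, PR 46.70 falls between score 11 (PR 44.7) and 12 (PR 52.3).
Interpolate: 11 + (46.70 − 44.7)/(52.3 − 44.7) × (12 − 11) = 11.3

11.3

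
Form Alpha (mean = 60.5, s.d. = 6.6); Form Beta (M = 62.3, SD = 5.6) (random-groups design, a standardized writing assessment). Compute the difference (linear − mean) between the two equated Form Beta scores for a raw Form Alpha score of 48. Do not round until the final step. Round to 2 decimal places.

Mean-equated: 48 + (62.3 − 60.5) = 49.80
Linear-equated: (5.6/6.6)(48 − 60.5) + 62.3 = 51.694
Difference = 51.694 − 49.80 = 1.89

1.89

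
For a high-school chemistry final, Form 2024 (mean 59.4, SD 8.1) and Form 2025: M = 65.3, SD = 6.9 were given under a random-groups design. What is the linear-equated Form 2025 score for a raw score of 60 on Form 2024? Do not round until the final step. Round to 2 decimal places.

65.81

Linear equating: y = (SD_Y/SD_X)(x − M_X) + M_Y
y = (6.9/8.1)(60 − 59.4) + 65.3
y = 0.851852 × 0.6 + 65.3 = 0.5111 + 65.3 = 65.81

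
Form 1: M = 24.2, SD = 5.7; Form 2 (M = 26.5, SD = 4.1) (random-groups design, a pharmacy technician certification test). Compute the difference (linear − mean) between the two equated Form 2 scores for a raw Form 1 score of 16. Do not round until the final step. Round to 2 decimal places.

Mean-equated: 16 + (26.5 − 24.2) = 18.30
Linear-equated: (4.1/5.7)(16 − 24.2) + 26.5 = 20.602
Difference = 20.602 − 18.30 = 2.30

2.30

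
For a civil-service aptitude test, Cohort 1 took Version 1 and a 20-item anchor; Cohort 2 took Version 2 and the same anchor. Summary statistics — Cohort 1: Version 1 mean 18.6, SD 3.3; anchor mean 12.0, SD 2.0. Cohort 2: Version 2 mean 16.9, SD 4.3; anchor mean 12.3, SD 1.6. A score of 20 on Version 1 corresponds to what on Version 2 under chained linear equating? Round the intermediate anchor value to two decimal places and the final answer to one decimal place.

18.4

Version 1 → anchor (Cohort 1): v = (2.0/3.3)(20 − 18.6) + 12.0 = 12.85
anchor → Version 2 (Cohort 2): y = (4.3/1.6)(12.85 − 12.3) + 16.9 = 18.4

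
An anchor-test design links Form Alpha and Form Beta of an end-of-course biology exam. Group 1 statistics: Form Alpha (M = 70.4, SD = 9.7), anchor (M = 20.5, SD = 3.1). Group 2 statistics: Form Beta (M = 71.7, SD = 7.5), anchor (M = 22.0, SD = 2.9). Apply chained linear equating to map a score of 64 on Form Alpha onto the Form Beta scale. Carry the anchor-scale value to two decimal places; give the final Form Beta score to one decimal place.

Form Alpha → anchor (Group 1): v = (3.1/9.7)(64 − 70.4) + 20.5 = 18.45
anchor → Form Beta (Group 2): y = (7.5/2.9)(18.45 − 22.0) + 71.7 = 62.5

62.5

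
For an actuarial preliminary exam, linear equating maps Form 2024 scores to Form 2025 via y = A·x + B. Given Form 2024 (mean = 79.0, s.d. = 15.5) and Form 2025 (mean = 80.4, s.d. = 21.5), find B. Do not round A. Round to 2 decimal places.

-29.18

A = SD_Y / SD_X = 21.5 / 15.5 = 1.387097
B = M_Y − A·M_X = 80.4 − 1.387097 × 79.0 = -29.18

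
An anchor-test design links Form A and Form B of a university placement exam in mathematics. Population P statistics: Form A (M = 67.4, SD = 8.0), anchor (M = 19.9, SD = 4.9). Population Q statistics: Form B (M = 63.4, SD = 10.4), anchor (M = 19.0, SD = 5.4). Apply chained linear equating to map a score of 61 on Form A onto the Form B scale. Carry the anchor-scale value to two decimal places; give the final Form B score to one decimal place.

57.6

Form A → anchor (Population P): v = (4.9/8.0)(61 − 67.4) + 19.9 = 15.98
anchor → Form B (Population Q): y = (10.4/5.4)(15.98 − 19.0) + 63.4 = 57.6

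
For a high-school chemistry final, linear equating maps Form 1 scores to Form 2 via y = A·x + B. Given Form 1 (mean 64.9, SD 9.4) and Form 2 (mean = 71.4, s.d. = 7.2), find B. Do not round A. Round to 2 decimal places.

21.69

A = SD_Y / SD_X = 7.2 / 9.4 = 0.765957
B = M_Y − A·M_X = 71.4 − 0.765957 × 64.9 = 21.69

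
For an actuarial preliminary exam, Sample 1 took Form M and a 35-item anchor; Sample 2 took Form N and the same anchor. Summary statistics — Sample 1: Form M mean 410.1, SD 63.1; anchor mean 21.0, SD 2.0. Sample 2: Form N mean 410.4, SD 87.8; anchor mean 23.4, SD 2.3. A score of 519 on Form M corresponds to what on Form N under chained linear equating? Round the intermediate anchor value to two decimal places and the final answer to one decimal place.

450.5

Form M → anchor (Sample 1): v = (2.0/63.1)(519 − 410.1) + 21.0 = 24.45
anchor → Form N (Sample 2): y = (87.8/2.3)(24.45 − 23.4) + 410.4 = 450.5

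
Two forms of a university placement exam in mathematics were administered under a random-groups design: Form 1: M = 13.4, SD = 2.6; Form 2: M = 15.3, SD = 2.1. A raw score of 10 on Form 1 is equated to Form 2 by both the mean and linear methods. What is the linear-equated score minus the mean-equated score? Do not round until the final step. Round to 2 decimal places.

0.65

Mean-equated: 10 + (15.3 − 13.4) = 11.90
Linear-equated: (2.1/2.6)(10 − 13.4) + 15.3 = 12.554
Difference = 12.554 − 11.90 = 0.65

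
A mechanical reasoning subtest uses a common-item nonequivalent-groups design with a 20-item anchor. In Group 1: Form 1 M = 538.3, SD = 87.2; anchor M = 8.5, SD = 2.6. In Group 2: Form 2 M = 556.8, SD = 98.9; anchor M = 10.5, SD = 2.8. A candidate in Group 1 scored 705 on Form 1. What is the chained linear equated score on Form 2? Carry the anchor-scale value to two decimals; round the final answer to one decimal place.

Form 1 → anchor (Group 1): v = (2.6/87.2)(705 − 538.3) + 8.5 = 13.47
anchor → Form 2 (Group 2): y = (98.9/2.8)(13.47 − 10.5) + 556.8 = 661.7

661.7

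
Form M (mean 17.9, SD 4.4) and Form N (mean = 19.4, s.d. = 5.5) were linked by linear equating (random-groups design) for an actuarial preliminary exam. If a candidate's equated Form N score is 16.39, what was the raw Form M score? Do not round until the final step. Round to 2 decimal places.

Invert y = (SD_Y/SD_X)(x − M_X) + M_Y:
x = (SD_X/SD_Y)(y − M_Y) + M_X = (4.4/5.5)(16.39 − 19.4) + 17.9
x = 0.800000 × -3.010 + 17.9 = 15.49

15.49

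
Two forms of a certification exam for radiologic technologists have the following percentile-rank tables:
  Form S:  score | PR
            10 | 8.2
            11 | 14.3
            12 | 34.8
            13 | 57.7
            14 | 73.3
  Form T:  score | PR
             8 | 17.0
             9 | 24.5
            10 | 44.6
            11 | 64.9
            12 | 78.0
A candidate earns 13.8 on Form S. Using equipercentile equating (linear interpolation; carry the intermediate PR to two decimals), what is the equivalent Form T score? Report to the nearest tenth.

PR of 13.8 on Form S: 57.7 + (13.8 − 13)/(14 − 13) × (73.3 − 57.7) = 70.18
On Form T, PR 70.18 falls between score 11 (PR 64.9) and 12 (PR 78.0).
Interpolate: 11 + (70.18 − 64.9)/(78.0 − 64.9) × (12 − 11) = 11.4

11.4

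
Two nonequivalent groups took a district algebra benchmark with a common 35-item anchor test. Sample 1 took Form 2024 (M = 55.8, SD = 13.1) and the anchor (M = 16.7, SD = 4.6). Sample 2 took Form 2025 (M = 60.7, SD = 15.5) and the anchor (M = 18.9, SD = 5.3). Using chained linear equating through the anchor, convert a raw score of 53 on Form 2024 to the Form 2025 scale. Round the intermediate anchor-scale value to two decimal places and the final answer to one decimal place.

51.4

Form 2024 → anchor (Sample 1): v = (4.6/13.1)(53 − 55.8) + 16.7 = 15.72
anchor → Form 2025 (Sample 2): y = (15.5/5.3)(15.72 − 18.9) + 60.7 = 51.4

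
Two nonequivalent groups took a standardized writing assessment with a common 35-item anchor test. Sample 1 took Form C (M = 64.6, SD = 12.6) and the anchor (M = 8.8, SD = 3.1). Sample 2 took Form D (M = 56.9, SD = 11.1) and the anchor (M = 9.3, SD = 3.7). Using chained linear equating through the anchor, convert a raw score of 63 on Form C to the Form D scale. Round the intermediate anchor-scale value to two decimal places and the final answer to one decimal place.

Form C → anchor (Sample 1): v = (3.1/12.6)(63 − 64.6) + 8.8 = 8.41
anchor → Form D (Sample 2): y = (11.1/3.7)(8.41 − 9.3) + 56.9 = 54.2

54.2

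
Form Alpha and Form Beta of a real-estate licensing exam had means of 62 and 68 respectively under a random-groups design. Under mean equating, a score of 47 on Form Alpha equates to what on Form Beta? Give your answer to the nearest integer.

Mean equating: y = x + (M_Y − M_X) = 47 + (68 − 62) = 53

53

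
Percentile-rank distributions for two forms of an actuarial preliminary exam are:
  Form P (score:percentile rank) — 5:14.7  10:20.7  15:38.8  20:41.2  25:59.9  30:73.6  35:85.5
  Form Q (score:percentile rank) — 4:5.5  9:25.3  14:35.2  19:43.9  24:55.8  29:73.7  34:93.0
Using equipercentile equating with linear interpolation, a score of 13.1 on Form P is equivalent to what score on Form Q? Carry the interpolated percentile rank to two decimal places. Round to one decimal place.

PR of 13.1 on Form P: 20.7 + (13.1 − 10)/(15 − 10) × (38.8 − 20.7) = 31.92
On Form Q, PR 31.92 falls between score 9 (PR 25.3) and 14 (PR 35.2).
Interpolate: 9 + (31.92 − 25.3)/(35.2 − 25.3) × (14 − 9) = 12.3

12.3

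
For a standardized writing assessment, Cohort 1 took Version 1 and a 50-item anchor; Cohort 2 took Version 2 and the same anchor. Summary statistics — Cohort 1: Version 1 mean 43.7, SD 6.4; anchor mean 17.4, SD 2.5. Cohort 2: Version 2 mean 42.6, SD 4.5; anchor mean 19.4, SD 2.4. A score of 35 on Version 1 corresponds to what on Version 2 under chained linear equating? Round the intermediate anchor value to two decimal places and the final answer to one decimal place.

Version 1 → anchor (Cohort 1): v = (2.5/6.4)(35 − 43.7) + 17.4 = 14.00
anchor → Version 2 (Cohort 2): y = (4.5/2.4)(14.00 − 19.4) + 42.6 = 32.5

32.5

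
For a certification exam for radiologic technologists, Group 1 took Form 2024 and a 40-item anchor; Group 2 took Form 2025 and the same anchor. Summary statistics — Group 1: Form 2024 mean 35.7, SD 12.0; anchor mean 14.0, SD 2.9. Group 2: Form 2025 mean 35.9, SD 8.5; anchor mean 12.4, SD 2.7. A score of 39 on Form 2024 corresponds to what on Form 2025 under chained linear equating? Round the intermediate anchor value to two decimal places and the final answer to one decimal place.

43.5

Form 2024 → anchor (Group 1): v = (2.9/12.0)(39 − 35.7) + 14.0 = 14.80
anchor → Form 2025 (Group 2): y = (8.5/2.7)(14.80 − 12.4) + 35.9 = 43.5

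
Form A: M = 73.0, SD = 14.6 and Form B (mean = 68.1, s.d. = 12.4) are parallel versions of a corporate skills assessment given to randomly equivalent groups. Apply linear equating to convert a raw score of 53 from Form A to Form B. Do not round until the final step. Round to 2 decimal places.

51.11

Linear equating: y = (SD_Y/SD_X)(x − M_X) + M_Y
y = (12.4/14.6)(53 − 73.0) + 68.1
y = 0.849315 × -20.0 + 68.1 = -16.9863 + 68.1 = 51.11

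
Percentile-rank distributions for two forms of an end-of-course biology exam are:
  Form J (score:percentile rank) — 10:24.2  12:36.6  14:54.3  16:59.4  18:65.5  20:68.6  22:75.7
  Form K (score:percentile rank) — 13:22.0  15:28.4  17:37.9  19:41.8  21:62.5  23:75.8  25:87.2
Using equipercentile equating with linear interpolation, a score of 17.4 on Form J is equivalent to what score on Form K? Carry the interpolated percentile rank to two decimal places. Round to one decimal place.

PR of 17.4 on Form J: 59.4 + (17.4 − 16)/(18 − 16) × (65.5 − 59.4) = 63.67
On Form K, PR 63.67 falls between score 21 (PR 62.5) and 23 (PR 75.8).
Interpolate: 21 + (63.67 − 62.5)/(75.8 − 62.5) × (23 − 21) = 21.2

21.2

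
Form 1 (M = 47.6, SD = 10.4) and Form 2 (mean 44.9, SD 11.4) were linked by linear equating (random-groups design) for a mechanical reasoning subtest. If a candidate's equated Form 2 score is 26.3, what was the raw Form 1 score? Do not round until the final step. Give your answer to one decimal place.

Invert y = (SD_Y/SD_X)(x − M_X) + M_Y:
x = (SD_X/SD_Y)(y − M_Y) + M_X = (10.4/11.4)(26.3 − 44.9) + 47.6
x = 0.912281 × -18.600 + 47.6 = 30.6

30.6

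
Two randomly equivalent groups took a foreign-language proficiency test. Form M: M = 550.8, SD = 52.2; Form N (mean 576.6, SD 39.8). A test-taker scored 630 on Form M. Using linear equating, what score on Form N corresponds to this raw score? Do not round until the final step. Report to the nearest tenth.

Linear equating: y = (SD_Y/SD_X)(x − M_X) + M_Y
y = (39.8/52.2)(630 − 550.8) + 576.6
y = 0.762452 × 79.2 + 576.6 = 60.3862 + 576.6 = 637.0

637.0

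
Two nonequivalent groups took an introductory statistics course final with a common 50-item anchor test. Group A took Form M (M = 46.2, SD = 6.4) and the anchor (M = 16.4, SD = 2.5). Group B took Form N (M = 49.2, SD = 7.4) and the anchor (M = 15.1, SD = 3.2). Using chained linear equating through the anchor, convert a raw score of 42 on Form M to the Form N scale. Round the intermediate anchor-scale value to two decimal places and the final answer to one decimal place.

Form M → anchor (Group A): v = (2.5/6.4)(42 − 46.2) + 16.4 = 14.76
anchor → Form N (Group B): y = (7.4/3.2)(14.76 − 15.1) + 49.2 = 48.4

48.4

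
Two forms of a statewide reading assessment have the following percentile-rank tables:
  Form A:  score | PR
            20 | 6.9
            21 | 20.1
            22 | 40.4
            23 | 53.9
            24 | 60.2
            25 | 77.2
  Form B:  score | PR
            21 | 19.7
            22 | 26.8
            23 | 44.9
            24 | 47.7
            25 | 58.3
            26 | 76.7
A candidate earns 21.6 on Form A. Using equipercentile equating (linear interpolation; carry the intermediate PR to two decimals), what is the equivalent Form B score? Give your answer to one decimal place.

PR of 21.6 on Form A: 20.1 + (21.6 − 21)/(22 − 21) × (40.4 − 20.1) = 32.28
On Form B, PR 32.28 falls between score 22 (PR 26.8) and 23 (PR 44.9).
Interpolate: 22 + (32.28 − 26.8)/(44.9 − 26.8) × (23 − 22) = 22.3

22.3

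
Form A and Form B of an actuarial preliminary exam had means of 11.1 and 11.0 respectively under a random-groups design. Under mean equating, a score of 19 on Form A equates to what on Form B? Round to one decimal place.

Mean equating: y = x + (M_Y − M_X) = 19 + (11.0 − 11.1) = 18.9

18.9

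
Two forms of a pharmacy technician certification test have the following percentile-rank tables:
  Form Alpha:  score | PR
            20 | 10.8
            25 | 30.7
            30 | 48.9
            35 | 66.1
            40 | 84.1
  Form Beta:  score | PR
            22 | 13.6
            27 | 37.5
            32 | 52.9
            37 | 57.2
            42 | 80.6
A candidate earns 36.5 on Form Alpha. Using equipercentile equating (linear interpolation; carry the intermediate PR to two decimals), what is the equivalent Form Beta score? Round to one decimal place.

40.1

PR of 36.5 on Form Alpha: 66.1 + (36.5 − 35)/(40 − 35) × (84.1 − 66.1) = 71.50
On Form Beta, PR 71.50 falls between score 37 (PR 57.2) and 42 (PR 80.6).
Interpolate: 37 + (71.50 − 57.2)/(80.6 − 57.2) × (42 − 37) = 40.1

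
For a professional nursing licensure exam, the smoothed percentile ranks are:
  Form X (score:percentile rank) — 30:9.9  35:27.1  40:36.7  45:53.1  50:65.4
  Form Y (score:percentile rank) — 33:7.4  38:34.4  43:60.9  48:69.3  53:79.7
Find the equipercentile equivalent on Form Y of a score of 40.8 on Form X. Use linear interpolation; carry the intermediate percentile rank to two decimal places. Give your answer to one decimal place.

PR of 40.8 on Form X: 36.7 + (40.8 − 40)/(45 − 40) × (53.1 − 36.7) = 39.32
On Form Y, PR 39.32 falls between score 38 (PR 34.4) and 43 (PR 60.9).
Interpolate: 38 + (39.32 − 34.4)/(60.9 − 34.4) × (43 − 38) = 38.9

38.9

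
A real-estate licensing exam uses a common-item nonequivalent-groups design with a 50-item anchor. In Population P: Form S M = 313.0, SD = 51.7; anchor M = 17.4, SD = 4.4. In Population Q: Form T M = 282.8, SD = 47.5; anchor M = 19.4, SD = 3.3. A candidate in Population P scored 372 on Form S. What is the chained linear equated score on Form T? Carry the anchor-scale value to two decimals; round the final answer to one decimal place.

Form S → anchor (Population P): v = (4.4/51.7)(372 − 313.0) + 17.4 = 22.42
anchor → Form T (Population Q): y = (47.5/3.3)(22.42 − 19.4) + 282.8 = 326.3

326.3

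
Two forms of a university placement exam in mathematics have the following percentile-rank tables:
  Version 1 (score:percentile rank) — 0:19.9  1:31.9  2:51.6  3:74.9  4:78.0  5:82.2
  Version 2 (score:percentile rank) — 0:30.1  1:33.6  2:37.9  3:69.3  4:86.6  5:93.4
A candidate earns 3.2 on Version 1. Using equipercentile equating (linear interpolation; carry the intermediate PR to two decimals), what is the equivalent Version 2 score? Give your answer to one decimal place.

PR of 3.2 on Version 1: 74.9 + (3.2 − 3)/(4 − 3) × (78.0 − 74.9) = 75.52
On Version 2, PR 75.52 falls between score 3 (PR 69.3) and 4 (PR 86.6).
Interpolate: 3 + (75.52 − 69.3)/(86.6 − 69.3) × (4 − 3) = 3.4

3.4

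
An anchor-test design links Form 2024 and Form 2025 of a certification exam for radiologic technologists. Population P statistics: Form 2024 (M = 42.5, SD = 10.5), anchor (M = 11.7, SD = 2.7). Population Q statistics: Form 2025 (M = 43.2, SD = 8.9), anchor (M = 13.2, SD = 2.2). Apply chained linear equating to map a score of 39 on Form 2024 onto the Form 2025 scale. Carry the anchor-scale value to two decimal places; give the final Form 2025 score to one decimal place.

33.5

Form 2024 → anchor (Population P): v = (2.7/10.5)(39 − 42.5) + 11.7 = 10.80
anchor → Form 2025 (Population Q): y = (8.9/2.2)(10.80 − 13.2) + 43.2 = 33.5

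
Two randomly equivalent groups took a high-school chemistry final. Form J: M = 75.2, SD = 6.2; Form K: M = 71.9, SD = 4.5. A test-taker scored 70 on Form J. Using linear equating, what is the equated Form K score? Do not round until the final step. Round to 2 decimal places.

68.13

Linear equating: y = (SD_Y/SD_X)(x − M_X) + M_Y
y = (4.5/6.2)(70 − 75.2) + 71.9
y = 0.725806 × -5.2 + 71.9 = -3.7742 + 71.9 = 68.13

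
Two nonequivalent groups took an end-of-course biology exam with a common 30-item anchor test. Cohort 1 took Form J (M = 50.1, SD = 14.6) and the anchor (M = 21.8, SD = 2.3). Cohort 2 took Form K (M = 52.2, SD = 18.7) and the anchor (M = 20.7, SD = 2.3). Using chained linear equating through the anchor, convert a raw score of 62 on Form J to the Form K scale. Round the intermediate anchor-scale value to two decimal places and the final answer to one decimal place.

76.3

Form J → anchor (Cohort 1): v = (2.3/14.6)(62 − 50.1) + 21.8 = 23.67
anchor → Form K (Cohort 2): y = (18.7/2.3)(23.67 − 20.7) + 52.2 = 76.3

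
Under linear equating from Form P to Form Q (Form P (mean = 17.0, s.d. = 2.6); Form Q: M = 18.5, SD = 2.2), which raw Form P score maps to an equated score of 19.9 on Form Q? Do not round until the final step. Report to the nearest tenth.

Invert y = (SD_Y/SD_X)(x − M_X) + M_Y:
x = (SD_X/SD_Y)(y − M_Y) + M_X = (2.6/2.2)(19.9 − 18.5) + 17.0
x = 1.181818 × 1.400 + 17.0 = 18.7

18.7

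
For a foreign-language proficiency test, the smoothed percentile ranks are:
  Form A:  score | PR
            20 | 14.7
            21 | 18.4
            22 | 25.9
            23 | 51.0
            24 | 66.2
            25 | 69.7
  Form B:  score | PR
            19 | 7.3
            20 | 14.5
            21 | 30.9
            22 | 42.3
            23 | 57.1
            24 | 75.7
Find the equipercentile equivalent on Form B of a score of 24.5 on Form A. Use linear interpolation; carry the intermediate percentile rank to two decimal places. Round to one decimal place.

PR of 24.5 on Form A: 66.2 + (24.5 − 24)/(25 − 24) × (69.7 − 66.2) = 67.95
On Form B, PR 67.95 falls between score 23 (PR 57.1) and 24 (PR 75.7).
Interpolate: 23 + (67.95 − 57.1)/(75.7 − 57.1) × (24 − 23) = 23.6

23.6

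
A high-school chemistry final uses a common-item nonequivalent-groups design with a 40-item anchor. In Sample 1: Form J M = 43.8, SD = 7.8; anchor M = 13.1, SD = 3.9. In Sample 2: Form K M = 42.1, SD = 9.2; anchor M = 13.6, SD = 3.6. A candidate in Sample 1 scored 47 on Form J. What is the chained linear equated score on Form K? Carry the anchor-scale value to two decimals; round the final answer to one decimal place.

44.9

Form J → anchor (Sample 1): v = (3.9/7.8)(47 − 43.8) + 13.1 = 14.70
anchor → Form K (Sample 2): y = (9.2/3.6)(14.70 − 13.6) + 42.1 = 44.9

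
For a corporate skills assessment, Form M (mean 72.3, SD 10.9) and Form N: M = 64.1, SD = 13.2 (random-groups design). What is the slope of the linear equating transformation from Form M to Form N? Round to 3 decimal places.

A = SD_Y / SD_X = 13.2 / 10.9 = 1.211

1.211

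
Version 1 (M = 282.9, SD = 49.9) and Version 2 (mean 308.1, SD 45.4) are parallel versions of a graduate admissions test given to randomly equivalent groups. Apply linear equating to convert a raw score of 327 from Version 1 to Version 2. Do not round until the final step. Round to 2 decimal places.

348.22

Linear equating: y = (SD_Y/SD_X)(x − M_X) + M_Y
y = (45.4/49.9)(327 − 282.9) + 308.1
y = 0.909820 × 44.1 + 308.1 = 40.1230 + 308.1 = 348.22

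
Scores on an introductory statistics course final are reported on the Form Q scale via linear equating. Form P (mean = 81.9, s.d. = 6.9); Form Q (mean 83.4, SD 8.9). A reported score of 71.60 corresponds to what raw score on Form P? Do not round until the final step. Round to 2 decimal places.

Invert y = (SD_Y/SD_X)(x − M_X) + M_Y:
x = (SD_X/SD_Y)(y − M_Y) + M_X = (6.9/8.9)(71.60 − 83.4) + 81.9
x = 0.775281 × -11.800 + 81.9 = 72.75

72.75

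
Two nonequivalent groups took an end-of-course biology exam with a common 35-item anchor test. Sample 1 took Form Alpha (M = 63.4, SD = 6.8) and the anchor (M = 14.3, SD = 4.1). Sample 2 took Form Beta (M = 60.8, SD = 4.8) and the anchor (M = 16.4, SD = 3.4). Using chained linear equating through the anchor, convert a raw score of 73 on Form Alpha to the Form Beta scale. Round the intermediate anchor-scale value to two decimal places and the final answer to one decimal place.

66.0

Form Alpha → anchor (Sample 1): v = (4.1/6.8)(73 − 63.4) + 14.3 = 20.09
anchor → Form Beta (Sample 2): y = (4.8/3.4)(20.09 − 16.4) + 60.8 = 66.0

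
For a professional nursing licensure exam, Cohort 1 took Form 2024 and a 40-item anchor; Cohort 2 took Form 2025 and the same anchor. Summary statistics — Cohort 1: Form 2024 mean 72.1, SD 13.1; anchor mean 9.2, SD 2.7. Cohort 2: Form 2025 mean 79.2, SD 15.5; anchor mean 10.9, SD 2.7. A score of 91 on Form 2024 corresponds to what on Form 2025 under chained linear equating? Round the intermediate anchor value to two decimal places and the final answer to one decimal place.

Form 2024 → anchor (Cohort 1): v = (2.7/13.1)(91 − 72.1) + 9.2 = 13.10
anchor → Form 2025 (Cohort 2): y = (15.5/2.7)(13.10 − 10.9) + 79.2 = 91.8

91.8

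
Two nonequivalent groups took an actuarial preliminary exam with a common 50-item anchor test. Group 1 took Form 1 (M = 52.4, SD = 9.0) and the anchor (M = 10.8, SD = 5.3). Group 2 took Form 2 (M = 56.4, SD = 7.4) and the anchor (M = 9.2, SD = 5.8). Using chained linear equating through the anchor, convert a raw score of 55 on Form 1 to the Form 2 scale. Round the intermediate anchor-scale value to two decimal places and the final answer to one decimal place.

Form 1 → anchor (Group 1): v = (5.3/9.0)(55 − 52.4) + 10.8 = 12.33
anchor → Form 2 (Group 2): y = (7.4/5.8)(12.33 − 9.2) + 56.4 = 60.4

60.4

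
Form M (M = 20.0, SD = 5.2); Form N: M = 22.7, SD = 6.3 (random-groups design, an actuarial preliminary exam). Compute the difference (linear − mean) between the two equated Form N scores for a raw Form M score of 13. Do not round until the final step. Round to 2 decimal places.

-1.48

Mean-equated: 13 + (22.7 − 20.0) = 15.70
Linear-equated: (6.3/5.2)(13 − 20.0) + 22.7 = 14.219
Difference = 14.219 − 15.70 = -1.48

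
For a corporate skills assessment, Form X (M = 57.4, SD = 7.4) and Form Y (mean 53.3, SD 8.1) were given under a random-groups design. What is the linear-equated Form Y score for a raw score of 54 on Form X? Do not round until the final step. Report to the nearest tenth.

Linear equating: y = (SD_Y/SD_X)(x − M_X) + M_Y
y = (8.1/7.4)(54 − 57.4) + 53.3
y = 1.094595 × -3.4 + 53.3 = -3.7216 + 53.3 = 49.6

49.6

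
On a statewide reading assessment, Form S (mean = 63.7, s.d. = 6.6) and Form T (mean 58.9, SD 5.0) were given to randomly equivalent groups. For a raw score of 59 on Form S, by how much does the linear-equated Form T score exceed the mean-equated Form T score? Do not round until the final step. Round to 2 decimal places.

1.14

Mean-equated: 59 + (58.9 − 63.7) = 54.20
Linear-equated: (5.0/6.6)(59 − 63.7) + 58.9 = 55.339
Difference = 55.339 − 54.20 = 1.14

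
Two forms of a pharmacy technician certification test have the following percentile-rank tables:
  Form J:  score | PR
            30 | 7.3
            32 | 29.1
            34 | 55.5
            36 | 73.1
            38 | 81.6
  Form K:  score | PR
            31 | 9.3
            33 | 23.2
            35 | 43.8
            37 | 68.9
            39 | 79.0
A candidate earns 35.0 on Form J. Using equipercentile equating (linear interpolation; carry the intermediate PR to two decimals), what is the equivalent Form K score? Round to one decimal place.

PR of 35.0 on Form J: 55.5 + (35.0 − 34)/(36 − 34) × (73.1 − 55.5) = 64.30
On Form K, PR 64.30 falls between score 35 (PR 43.8) and 37 (PR 68.9).
Interpolate: 35 + (64.30 − 43.8)/(68.9 − 43.8) × (37 − 35) = 36.6

36.6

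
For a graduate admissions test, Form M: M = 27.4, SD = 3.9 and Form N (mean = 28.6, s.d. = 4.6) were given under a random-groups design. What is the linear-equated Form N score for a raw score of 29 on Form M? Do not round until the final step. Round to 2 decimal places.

Linear equating: y = (SD_Y/SD_X)(x − M_X) + M_Y
y = (4.6/3.9)(29 − 27.4) + 28.6
y = 1.179487 × 1.6 + 28.6 = 1.8872 + 28.6 = 30.49

30.49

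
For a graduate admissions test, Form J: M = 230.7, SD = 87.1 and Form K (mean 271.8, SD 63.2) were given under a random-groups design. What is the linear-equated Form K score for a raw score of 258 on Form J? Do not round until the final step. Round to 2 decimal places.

291.61

Linear equating: y = (SD_Y/SD_X)(x − M_X) + M_Y
y = (63.2/87.1)(258 − 230.7) + 271.8
y = 0.725603 × 27.3 + 271.8 = 19.8090 + 271.8 = 291.61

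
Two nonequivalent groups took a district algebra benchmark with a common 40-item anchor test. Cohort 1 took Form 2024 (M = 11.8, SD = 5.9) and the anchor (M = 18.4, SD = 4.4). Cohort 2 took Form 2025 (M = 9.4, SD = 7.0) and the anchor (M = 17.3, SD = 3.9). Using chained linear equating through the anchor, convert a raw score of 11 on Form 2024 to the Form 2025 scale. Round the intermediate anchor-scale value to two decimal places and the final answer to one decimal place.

10.3

Form 2024 → anchor (Cohort 1): v = (4.4/5.9)(11 − 11.8) + 18.4 = 17.80
anchor → Form 2025 (Cohort 2): y = (7.0/3.9)(17.80 − 17.3) + 9.4 = 10.3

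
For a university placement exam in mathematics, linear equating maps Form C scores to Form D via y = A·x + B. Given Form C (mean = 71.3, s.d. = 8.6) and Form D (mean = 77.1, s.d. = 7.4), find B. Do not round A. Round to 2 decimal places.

A = SD_Y / SD_X = 7.4 / 8.6 = 0.860465
B = M_Y − A·M_X = 77.1 − 0.860465 × 71.3 = 15.75

15.75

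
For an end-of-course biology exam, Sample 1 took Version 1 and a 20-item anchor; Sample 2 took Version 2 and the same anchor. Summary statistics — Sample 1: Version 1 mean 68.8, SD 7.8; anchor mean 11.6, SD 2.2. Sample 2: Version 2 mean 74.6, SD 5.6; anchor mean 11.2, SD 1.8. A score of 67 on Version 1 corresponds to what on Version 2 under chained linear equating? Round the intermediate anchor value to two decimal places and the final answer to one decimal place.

74.3

Version 1 → anchor (Sample 1): v = (2.2/7.8)(67 − 68.8) + 11.6 = 11.09
anchor → Version 2 (Sample 2): y = (5.6/1.8)(11.09 − 11.2) + 74.6 = 74.3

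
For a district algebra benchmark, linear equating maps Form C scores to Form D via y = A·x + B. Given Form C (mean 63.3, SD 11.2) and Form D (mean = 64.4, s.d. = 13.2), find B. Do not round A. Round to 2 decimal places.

A = SD_Y / SD_X = 13.2 / 11.2 = 1.178571
B = M_Y − A·M_X = 64.4 − 1.178571 × 63.3 = -10.20

-10.20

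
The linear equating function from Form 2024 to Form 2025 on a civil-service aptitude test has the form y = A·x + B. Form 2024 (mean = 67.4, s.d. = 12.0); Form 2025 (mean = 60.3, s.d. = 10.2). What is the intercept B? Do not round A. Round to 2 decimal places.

3.01

A = SD_Y / SD_X = 10.2 / 12.0 = 0.850000
B = M_Y − A·M_X = 60.3 − 0.850000 × 67.4 = 3.01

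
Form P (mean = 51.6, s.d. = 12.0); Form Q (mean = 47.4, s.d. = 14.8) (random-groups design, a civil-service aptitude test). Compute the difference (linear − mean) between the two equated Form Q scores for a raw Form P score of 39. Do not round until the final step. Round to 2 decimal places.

-2.94

Mean-equated: 39 + (47.4 − 51.6) = 34.80
Linear-equated: (14.8/12.0)(39 − 51.6) + 47.4 = 31.860
Difference = 31.860 − 34.80 = -2.94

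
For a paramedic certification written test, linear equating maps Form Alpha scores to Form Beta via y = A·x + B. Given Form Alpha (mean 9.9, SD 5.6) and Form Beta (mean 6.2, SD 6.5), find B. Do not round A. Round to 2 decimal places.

-5.29

A = SD_Y / SD_X = 6.5 / 5.6 = 1.160714
B = M_Y − A·M_X = 6.2 − 1.160714 × 9.9 = -5.29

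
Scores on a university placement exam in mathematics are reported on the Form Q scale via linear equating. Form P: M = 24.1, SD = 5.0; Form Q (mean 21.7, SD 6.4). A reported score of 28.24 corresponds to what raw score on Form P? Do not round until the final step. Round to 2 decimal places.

Invert y = (SD_Y/SD_X)(x − M_X) + M_Y:
x = (SD_X/SD_Y)(y − M_Y) + M_X = (5.0/6.4)(28.24 − 21.7) + 24.1
x = 0.781250 × 6.540 + 24.1 = 29.21

29.21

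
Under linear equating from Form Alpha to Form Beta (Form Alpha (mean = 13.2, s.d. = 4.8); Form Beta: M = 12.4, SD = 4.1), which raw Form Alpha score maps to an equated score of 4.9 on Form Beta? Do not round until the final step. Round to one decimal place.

Invert y = (SD_Y/SD_X)(x − M_X) + M_Y:
x = (SD_X/SD_Y)(y − M_Y) + M_X = (4.8/4.1)(4.9 − 12.4) + 13.2
x = 1.170732 × -7.500 + 13.2 = 4.4

4.4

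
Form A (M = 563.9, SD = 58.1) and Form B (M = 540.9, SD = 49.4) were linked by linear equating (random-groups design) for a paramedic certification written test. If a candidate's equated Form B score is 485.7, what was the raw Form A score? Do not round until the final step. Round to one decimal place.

499.0

Invert y = (SD_Y/SD_X)(x − M_X) + M_Y:
x = (SD_X/SD_Y)(y − M_Y) + M_X = (58.1/49.4)(485.7 − 540.9) + 563.9
x = 1.176113 × -55.200 + 563.9 = 499.0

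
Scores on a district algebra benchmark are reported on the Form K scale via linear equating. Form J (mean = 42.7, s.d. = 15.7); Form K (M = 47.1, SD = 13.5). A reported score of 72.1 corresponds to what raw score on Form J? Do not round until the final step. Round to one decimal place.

Invert y = (SD_Y/SD_X)(x − M_X) + M_Y:
x = (SD_X/SD_Y)(y − M_Y) + M_X = (15.7/13.5)(72.1 − 47.1) + 42.7
x = 1.162963 × 25.000 + 42.7 = 71.8

71.8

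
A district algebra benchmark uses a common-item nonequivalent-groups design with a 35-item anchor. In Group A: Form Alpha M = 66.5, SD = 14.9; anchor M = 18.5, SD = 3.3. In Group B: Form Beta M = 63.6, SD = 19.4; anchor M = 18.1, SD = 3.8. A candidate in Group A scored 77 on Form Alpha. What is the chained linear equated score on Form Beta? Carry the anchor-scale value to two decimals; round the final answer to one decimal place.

Form Alpha → anchor (Group A): v = (3.3/14.9)(77 − 66.5) + 18.5 = 20.83
anchor → Form Beta (Group B): y = (19.4/3.8)(20.83 − 18.1) + 63.6 = 77.5

77.5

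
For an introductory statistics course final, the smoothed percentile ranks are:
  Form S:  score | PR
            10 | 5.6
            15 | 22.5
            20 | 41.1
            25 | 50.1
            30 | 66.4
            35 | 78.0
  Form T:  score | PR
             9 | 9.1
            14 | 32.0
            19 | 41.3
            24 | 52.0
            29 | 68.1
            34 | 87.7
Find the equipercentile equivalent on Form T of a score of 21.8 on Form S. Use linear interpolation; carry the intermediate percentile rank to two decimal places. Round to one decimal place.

PR of 21.8 on Form S: 41.1 + (21.8 − 20)/(25 − 20) × (50.1 − 41.1) = 44.34
On Form T, PR 44.34 falls between score 19 (PR 41.3) and 24 (PR 52.0).
Interpolate: 19 + (44.34 − 41.3)/(52.0 − 41.3) × (24 − 19) = 20.4

20.4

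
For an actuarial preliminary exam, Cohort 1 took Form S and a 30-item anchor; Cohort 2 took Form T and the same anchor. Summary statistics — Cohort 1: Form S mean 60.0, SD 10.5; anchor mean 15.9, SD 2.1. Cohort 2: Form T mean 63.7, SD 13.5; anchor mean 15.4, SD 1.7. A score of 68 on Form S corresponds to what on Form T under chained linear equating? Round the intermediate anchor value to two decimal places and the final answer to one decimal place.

Form S → anchor (Cohort 1): v = (2.1/10.5)(68 − 60.0) + 15.9 = 17.50
anchor → Form T (Cohort 2): y = (13.5/1.7)(17.50 − 15.4) + 63.7 = 80.4

80.4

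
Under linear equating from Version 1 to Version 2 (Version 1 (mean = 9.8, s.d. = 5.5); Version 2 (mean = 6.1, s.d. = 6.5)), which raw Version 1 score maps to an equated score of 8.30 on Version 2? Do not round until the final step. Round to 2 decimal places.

Invert y = (SD_Y/SD_X)(x − M_X) + M_Y:
x = (SD_X/SD_Y)(y − M_Y) + M_X = (5.5/6.5)(8.30 − 6.1) + 9.8
x = 0.846154 × 2.200 + 9.8 = 11.66

11.66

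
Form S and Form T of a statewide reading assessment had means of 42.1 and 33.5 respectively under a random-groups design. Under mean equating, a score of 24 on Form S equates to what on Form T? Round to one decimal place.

Mean equating: y = x + (M_Y − M_X) = 24 + (33.5 − 42.1) = 15.4

15.4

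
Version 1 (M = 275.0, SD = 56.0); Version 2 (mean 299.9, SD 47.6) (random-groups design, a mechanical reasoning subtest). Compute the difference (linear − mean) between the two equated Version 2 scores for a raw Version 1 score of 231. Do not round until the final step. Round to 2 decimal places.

Mean-equated: 231 + (299.9 − 275.0) = 255.90
Linear-equated: (47.6/56.0)(231 − 275.0) + 299.9 = 262.500
Difference = 262.500 − 255.90 = 6.60

6.60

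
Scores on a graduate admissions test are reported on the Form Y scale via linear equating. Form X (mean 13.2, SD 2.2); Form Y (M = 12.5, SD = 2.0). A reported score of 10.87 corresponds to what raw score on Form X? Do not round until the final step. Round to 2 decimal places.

11.41

Invert y = (SD_Y/SD_X)(x − M_X) + M_Y:
x = (SD_X/SD_Y)(y − M_Y) + M_X = (2.2/2.0)(10.87 − 12.5) + 13.2
x = 1.100000 × -1.630 + 13.2 = 11.41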